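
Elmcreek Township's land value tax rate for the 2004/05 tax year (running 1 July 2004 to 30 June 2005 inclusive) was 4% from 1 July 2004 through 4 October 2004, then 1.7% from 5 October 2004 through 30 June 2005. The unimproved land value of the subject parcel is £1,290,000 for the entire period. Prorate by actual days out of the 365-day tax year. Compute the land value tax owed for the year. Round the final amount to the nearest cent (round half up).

£29,733.62

1 July – 4 October 2004: 96 days at 4% → £1,290,000 × 4% × 96/365 = £13,571.5068
5 October 2004 – 30 June 2005: 269 days at 1.7% → £1,290,000 × 1.7% × 269/365 = £16,162.1096
Total = £29,733.6164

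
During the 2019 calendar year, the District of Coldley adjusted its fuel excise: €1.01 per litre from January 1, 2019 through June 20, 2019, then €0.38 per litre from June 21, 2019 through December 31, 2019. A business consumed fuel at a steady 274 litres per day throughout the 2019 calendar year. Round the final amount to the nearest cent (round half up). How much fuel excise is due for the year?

€67,521.82

January 1 – June 20, 2019: 171 days × 274 litres/day = 46,854 litres at €1.01/litre → €47,322.54
June 21 – December 31, 2019: 194 days × 274 litres/day = 53,156 litres at €0.38/litre → €20,199.28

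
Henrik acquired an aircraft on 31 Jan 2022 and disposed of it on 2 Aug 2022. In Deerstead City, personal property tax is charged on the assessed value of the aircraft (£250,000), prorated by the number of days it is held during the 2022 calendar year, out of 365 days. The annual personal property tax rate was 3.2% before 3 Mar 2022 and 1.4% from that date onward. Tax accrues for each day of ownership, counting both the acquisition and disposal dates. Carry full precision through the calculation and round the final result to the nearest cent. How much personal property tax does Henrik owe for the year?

£2,146.58

31 Jan – 2 Mar 2022: 31 days at 3.2% → £250,000 × 3.2% × 31/365 = £679.4521
3 Mar – 2 Aug 2022: 153 days at 1.4% → £250,000 × 1.4% × 153/365 = £1,467.1233
Total = £2,146.5753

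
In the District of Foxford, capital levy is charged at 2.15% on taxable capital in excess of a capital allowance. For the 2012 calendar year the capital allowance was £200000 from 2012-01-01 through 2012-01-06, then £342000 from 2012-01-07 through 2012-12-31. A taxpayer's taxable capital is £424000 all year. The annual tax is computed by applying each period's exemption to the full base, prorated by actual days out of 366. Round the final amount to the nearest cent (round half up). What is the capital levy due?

£1813.05

2012-01-01 to 2012-01-06: 6 days, exemption £200000 → (£424000 − £200000) × 2.15% × 6/366 = £78.9508
2012-01-07 to 2012-12-31: 360 days, exemption £342000 → (£424000 − £342000) × 2.15% × 360/366 = £1734.0984
Total = £1813.0492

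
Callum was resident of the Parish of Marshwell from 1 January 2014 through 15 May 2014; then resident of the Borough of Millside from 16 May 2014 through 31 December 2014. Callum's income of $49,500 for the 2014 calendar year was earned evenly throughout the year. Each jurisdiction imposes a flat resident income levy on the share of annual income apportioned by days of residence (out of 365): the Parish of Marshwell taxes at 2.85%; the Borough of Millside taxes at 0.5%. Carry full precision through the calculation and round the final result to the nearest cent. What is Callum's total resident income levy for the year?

$677.74

The Parish of Marshwell, 1 January – 15 May 2014: 135 days → $49,500 × 2.85% × 135/365 = $521.7842
The Borough of Millside, 16 May – 31 December 2014: 230 days → $49,500 × 0.5% × 230/365 = $155.9589
Total = $677.7432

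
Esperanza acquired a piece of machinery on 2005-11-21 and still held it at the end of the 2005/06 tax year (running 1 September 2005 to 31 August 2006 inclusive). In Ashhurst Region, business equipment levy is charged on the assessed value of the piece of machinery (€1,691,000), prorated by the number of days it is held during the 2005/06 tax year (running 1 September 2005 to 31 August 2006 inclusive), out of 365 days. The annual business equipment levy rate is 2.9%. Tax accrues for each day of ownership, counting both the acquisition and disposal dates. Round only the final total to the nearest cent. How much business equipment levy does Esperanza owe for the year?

€38,156.37

Days held (2005-11-21 to 2006-08-31): 284 out of 365
Tax = €1,691,000 × 2.9% × 284/365 = €38,156.3726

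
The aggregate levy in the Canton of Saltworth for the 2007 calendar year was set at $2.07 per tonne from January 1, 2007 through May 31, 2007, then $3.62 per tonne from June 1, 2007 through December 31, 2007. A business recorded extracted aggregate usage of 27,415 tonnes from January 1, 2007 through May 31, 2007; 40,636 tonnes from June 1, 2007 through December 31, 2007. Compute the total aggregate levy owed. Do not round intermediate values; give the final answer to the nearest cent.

January 1 – May 31, 2007: 27,415 tonnes at $2.07/tonne → $56,749.05
June 1 – December 31, 2007: 40,636 tonnes at $3.62/tonne → $147,102.32

$203,851.37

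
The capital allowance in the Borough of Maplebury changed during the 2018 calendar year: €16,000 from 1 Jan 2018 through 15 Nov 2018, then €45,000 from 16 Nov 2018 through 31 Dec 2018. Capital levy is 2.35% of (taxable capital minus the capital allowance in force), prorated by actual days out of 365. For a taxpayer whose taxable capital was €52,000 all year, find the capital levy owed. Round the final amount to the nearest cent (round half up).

€760.11

1 Jan – 15 Nov 2018: 319 days, exemption €16,000 → (€52,000 − €16,000) × 2.35% × 319/365 = €739.3808
16 Nov – 31 Dec 2018: 46 days, exemption €45,000 → (€52,000 − €45,000) × 2.35% × 46/365 = €20.7315
Total = €760.1123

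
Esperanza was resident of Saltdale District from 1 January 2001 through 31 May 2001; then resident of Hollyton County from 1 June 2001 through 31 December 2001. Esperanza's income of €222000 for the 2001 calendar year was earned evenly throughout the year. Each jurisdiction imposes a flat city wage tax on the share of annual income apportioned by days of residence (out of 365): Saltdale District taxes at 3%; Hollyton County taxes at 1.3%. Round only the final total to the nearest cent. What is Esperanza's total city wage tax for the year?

€4447.30

Saltdale District, 1 January – 31 May 2001: 151 days → €222000 × 3% × 151/365 = €2755.2329
Hollyton County, 1 June – 31 December 2001: 214 days → €222000 × 1.3% × 214/365 = €1692.0658
Total = €4447.2986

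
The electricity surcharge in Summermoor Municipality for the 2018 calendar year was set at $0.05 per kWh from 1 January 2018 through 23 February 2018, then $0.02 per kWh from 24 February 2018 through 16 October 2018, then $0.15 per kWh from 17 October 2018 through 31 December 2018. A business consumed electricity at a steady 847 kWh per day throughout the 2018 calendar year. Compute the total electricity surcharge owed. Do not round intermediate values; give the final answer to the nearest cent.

$15923.60

1 January – 23 February 2018: 54 days × 847 kWh/day = 45,738 kWh at $0.05/kWh → $2286.90
24 February – 16 October 2018: 235 days × 847 kWh/day = 199,045 kWh at $0.02/kWh → $3980.90
17 October – 31 December 2018: 76 days × 847 kWh/day = 64,372 kWh at $0.15/kWh → $9655.80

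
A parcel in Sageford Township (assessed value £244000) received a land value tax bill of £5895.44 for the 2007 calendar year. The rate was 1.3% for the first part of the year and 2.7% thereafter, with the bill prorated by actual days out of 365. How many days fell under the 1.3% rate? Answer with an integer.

74 days

Let d = days at the first rate; then 365 − d days at the second rate.
£244000 × [1.3%·d + 2.7%·(365−d)] / 365 = £5895.44
Solving gives d = 74, so the new rate took effect on March 16, 2007.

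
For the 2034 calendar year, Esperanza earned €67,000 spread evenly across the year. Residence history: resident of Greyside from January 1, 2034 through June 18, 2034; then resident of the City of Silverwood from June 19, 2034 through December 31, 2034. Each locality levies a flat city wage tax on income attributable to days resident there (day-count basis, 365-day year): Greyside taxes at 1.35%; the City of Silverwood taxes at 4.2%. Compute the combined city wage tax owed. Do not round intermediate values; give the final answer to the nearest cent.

€1,929.88

Greyside, January 1 – June 18, 2034: 169 days → €67,000 × 1.35% × 169/365 = €418.7959
The City of Silverwood, June 19 – December 31, 2034: 196 days → €67,000 × 4.2% × 196/365 = €1,511.0795
Total = €1,929.8753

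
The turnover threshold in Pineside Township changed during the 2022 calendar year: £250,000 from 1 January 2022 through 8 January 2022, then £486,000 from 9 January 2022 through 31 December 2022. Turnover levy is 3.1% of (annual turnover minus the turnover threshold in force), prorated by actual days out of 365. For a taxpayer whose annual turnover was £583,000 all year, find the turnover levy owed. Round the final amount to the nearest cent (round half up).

1 January – 8 January 2022: 8 days, exemption £250,000 → (£583,000 − £250,000) × 3.1% × 8/365 = £226.2575
9 January – 31 December 2022: 357 days, exemption £486,000 → (£583,000 − £486,000) × 3.1% × 357/365 = £2,941.0932
Total = £3,167.3507

£3,167.35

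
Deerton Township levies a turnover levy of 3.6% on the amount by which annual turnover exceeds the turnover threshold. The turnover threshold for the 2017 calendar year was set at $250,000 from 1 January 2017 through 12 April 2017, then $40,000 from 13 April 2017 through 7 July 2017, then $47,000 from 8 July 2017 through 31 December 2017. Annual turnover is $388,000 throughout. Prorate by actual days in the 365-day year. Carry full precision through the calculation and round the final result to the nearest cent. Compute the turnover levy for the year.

$10,293.14

1 January – 12 April 2017: 102 days, exemption $250,000 → ($388,000 − $250,000) × 3.6% × 102/365 = $1,388.3178
13 April – 7 July 2017: 86 days, exemption $40,000 → ($388,000 − $40,000) × 3.6% × 86/365 = $2,951.8027
8 July – 31 December 2017: 177 days, exemption $47,000 → ($388,000 − $47,000) × 3.6% × 177/365 = $5,953.0192
Total = $10,293.1397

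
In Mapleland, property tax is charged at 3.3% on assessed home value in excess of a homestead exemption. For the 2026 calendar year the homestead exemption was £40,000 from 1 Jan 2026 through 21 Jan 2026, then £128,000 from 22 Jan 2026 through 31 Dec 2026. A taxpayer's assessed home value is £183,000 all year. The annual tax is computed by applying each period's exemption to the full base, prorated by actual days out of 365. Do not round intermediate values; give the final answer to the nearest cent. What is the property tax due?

£1,982.08

1 Jan – 21 Jan 2026: 21 days, exemption £40,000 → (£183,000 − £40,000) × 3.3% × 21/365 = £271.5041
22 Jan – 31 Dec 2026: 344 days, exemption £128,000 → (£183,000 − £128,000) × 3.3% × 344/365 = £1,710.5753
Total = £1,982.0795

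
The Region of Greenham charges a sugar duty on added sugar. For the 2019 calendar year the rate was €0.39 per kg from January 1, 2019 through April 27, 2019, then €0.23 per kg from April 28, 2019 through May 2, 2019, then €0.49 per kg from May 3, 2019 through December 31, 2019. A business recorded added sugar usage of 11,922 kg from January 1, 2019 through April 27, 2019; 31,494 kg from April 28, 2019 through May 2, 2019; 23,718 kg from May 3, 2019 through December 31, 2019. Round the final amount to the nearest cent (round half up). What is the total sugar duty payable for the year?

€23,515.02

January 1 – April 27, 2019: 11,922 kg at €0.39/kg → €4,649.58
April 28 – May 2, 2019: 31,494 kg at €0.23/kg → €7,243.62
May 3 – December 31, 2019: 23,718 kg at €0.49/kg → €11,621.82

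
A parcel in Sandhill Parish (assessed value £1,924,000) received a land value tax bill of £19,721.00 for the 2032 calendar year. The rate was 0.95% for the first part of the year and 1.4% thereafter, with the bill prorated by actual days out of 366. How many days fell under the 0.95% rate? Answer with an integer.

Let d = days at the first rate; then 366 − d days at the second rate.
£1,924,000 × [0.95%·d + 1.4%·(366−d)] / 366 = £19,721.00
Solving gives d = 305, so the new rate took effect on 1 November 2032.

305 days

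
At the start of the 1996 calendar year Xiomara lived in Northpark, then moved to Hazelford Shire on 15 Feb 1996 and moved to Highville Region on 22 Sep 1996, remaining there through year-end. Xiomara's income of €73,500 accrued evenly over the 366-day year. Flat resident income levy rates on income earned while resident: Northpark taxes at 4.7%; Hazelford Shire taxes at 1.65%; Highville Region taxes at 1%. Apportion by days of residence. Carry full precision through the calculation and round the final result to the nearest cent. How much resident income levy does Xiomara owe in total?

€1,356.54

Northpark, 1 Jan – 14 Feb 1996: 45 days → €73,500 × 4.7% × 45/366 = €424.7336
Hazelford Shire, 15 Feb – 21 Sep 1996: 220 days → €73,500 × 1.65% × 220/366 = €728.9754
Highville Region, 22 Sep – 31 Dec 1996: 101 days → €73,500 × 1% × 101/366 = €202.8279
Total = €1,356.5369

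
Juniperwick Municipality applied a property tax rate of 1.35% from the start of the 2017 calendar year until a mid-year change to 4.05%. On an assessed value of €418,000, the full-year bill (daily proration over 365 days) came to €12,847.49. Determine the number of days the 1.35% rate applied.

Let d = days at the first rate; then 365 − d days at the second rate.
€418,000 × [1.35%·d + 4.05%·(365−d)] / 365 = €12,847.49
Solving gives d = 132, so the new rate took effect on 13 May 2017.

132 days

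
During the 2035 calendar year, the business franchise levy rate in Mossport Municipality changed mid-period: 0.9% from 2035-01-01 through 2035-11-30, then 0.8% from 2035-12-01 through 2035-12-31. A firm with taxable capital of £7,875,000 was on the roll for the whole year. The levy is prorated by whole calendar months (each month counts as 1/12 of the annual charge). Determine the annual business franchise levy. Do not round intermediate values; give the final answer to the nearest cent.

2035-01-01 to 2035-11-30: 11 months at 0.9% → £7,875,000 × 0.9% × 11/12 = £64,968.7500
2035-12-01 to 2035-12-31: 1 month at 0.8% → £7,875,000 × 0.8% × 1/12 = £5,250.0000
Total = £70,218.7500

£70,218.75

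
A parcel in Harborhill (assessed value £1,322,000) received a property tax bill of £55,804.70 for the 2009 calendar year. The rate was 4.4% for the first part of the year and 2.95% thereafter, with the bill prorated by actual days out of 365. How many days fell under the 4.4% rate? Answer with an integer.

320 days

Let d = days at the first rate; then 365 − d days at the second rate.
£1,322,000 × [4.4%·d + 2.95%·(365−d)] / 365 = £55,804.70
Solving gives d = 320, so the new rate took effect on 17 Nov 2009.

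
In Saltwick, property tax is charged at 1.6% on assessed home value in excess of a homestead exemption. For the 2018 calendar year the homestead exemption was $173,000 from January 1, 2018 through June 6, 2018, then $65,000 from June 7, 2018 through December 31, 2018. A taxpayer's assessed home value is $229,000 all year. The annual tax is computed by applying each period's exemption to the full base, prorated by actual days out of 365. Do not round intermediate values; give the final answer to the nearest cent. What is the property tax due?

January 1 – June 6, 2018: 157 days, exemption $173,000 → ($229,000 − $173,000) × 1.6% × 157/365 = $385.4027
June 7 – December 31, 2018: 208 days, exemption $65,000 → ($229,000 − $65,000) × 1.6% × 208/365 = $1,495.3205
Total = $1,880.7233

$1,880.72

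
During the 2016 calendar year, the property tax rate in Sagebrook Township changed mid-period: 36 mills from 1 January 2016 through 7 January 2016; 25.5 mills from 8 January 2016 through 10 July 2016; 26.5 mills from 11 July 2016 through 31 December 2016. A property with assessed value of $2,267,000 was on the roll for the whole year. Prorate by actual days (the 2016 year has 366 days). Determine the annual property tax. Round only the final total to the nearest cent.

$59,341.51

1 January – 7 January 2016: 7 days at 36 mills → $2,267,000 × 3.6% × 7/366 = $1,560.8852
8 January – 10 July 2016: 185 days at 25.5 mills → $2,267,000 × 2.55% × 185/366 = $29,220.1434
11 July – 31 December 2016: 174 days at 26.5 mills → $2,267,000 × 2.65% × 174/366 = $28,560.4836
Total = $59,341.5123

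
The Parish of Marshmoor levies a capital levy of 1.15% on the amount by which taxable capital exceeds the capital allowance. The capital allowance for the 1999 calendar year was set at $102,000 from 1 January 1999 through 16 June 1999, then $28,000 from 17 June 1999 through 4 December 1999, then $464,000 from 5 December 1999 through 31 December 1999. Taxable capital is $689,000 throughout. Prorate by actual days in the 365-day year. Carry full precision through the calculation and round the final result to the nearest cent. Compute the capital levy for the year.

1 January – 16 June 1999: 167 days, exemption $102,000 → ($689,000 − $102,000) × 1.15% × 167/365 = $3,088.5849
17 June – 4 December 1999: 171 days, exemption $28,000 → ($689,000 − $28,000) × 1.15% × 171/365 = $3,561.2507
5 December – 31 December 1999: 27 days, exemption $464,000 → ($689,000 − $464,000) × 1.15% × 27/365 = $191.4041
Total = $6,841.2397

$6,841.24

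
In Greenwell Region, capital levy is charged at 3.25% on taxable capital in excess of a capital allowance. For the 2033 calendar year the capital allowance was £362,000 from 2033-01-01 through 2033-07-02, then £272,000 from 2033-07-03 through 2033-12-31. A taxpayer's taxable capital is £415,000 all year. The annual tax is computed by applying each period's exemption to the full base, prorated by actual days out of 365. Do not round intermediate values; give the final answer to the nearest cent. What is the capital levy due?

2033-01-01 to 2033-07-02: 183 days, exemption £362,000 → (£415,000 − £362,000) × 3.25% × 183/365 = £863.6096
2033-07-03 to 2033-12-31: 182 days, exemption £272,000 → (£415,000 − £272,000) × 3.25% × 182/365 = £2,317.3836
Total = £3,180.9932

£3,180.99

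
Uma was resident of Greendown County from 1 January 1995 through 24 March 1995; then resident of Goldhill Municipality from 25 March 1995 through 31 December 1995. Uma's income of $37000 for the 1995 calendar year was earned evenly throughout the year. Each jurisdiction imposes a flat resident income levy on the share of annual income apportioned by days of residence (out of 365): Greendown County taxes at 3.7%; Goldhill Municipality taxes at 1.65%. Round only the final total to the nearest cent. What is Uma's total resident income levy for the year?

Greendown County, 1 January – 24 March 1995: 83 days → $37000 × 3.7% × 83/365 = $311.3068
Goldhill Municipality, 25 March – 31 December 1995: 282 days → $37000 × 1.65% × 282/365 = $471.6740
Total = $782.9808

$782.98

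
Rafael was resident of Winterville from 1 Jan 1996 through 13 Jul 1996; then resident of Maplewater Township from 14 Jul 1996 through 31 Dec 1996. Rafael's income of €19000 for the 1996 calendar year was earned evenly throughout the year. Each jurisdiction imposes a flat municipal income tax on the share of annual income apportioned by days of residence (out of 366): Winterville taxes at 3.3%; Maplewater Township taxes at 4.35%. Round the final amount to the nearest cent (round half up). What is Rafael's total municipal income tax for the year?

€720.21

Winterville, 1 Jan – 13 Jul 1996: 195 days → €19000 × 3.3% × 195/366 = €334.0574
Maplewater Township, 14 Jul – 31 Dec 1996: 171 days → €19000 × 4.35% × 171/366 = €386.1516
Total = €720.2090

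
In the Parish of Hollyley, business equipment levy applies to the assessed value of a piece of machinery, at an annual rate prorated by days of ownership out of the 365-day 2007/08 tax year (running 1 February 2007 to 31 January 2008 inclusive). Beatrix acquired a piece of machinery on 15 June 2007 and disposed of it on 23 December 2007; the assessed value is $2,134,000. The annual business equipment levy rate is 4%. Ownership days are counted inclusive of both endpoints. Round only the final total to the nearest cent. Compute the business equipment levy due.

$44,901.70

Days held (15 June – 23 December 2007): 192 out of 365
Tax = $2,134,000 × 4% × 192/365 = $44,901.6986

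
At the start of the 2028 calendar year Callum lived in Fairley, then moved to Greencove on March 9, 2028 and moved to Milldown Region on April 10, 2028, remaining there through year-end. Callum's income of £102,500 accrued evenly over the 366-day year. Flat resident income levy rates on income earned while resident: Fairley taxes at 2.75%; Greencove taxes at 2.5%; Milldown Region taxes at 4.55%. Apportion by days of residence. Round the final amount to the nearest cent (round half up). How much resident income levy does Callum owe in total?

£4,137.25

Fairley, January 1 – March 8, 2028: 68 days → £102,500 × 2.75% × 68/366 = £523.7022
Greencove, March 9 – April 9, 2028: 32 days → £102,500 × 2.5% × 32/366 = £224.0437
Milldown Region, April 10 – December 31, 2028: 266 days → £102,500 × 4.55% × 266/366 = £3,389.5014
Total = £4,137.2473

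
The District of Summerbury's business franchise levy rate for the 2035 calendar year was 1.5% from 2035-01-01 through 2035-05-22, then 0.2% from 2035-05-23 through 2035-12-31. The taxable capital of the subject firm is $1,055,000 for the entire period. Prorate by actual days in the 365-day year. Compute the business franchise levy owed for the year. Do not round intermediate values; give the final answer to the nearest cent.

$7,445.70

2035-01-01 to 2035-05-22: 142 days at 1.5% → $1,055,000 × 1.5% × 142/365 = $6,156.5753
2035-05-23 to 2035-12-31: 223 days at 0.2% → $1,055,000 × 0.2% × 223/365 = $1,289.1233
Total = $7,445.6986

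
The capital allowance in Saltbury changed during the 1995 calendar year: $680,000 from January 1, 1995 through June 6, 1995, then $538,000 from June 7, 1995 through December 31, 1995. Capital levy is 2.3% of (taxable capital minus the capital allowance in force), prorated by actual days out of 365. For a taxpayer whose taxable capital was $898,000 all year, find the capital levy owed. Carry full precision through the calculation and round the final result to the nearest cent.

$6,875.17

January 1 – June 6, 1995: 157 days, exemption $680,000 → ($898,000 − $680,000) × 2.3% × 157/365 = $2,156.7068
June 7 – December 31, 1995: 208 days, exemption $538,000 → ($898,000 − $538,000) × 2.3% × 208/365 = $4,718.4658
Total = $6,875.1726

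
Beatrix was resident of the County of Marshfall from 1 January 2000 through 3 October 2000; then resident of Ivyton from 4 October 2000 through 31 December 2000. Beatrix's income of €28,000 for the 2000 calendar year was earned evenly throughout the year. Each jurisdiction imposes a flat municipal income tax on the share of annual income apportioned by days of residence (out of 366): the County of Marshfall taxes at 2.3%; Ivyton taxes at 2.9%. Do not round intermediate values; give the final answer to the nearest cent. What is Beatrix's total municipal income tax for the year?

The County of Marshfall, 1 January – 3 October 2000: 277 days → €28,000 × 2.3% × 277/366 = €487.3989
Ivyton, 4 October – 31 December 2000: 89 days → €28,000 × 2.9% × 89/366 = €197.4536
Total = €684.8525

€684.85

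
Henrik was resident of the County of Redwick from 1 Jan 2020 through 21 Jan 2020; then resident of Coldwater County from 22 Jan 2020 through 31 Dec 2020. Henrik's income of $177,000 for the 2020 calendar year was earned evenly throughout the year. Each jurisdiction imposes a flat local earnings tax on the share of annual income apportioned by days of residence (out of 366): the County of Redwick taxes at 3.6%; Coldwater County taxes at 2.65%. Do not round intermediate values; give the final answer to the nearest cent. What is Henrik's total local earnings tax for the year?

The County of Redwick, 1 Jan – 21 Jan 2020: 21 days → $177,000 × 3.6% × 21/366 = $365.6066
Coldwater County, 22 Jan – 31 Dec 2020: 345 days → $177,000 × 2.65% × 345/366 = $4,421.3730
Total = $4,786.9795

$4,786.98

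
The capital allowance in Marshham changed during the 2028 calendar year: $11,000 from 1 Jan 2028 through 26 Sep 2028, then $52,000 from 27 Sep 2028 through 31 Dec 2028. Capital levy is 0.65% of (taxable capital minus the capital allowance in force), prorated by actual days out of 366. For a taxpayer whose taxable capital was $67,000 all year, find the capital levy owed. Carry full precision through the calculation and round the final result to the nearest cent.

$294.10

1 Jan – 26 Sep 2028: 270 days, exemption $11,000 → ($67,000 − $11,000) × 0.65% × 270/366 = $268.5246
27 Sep – 31 Dec 2028: 96 days, exemption $52,000 → ($67,000 − $52,000) × 0.65% × 96/366 = $25.5738
Total = $294.0984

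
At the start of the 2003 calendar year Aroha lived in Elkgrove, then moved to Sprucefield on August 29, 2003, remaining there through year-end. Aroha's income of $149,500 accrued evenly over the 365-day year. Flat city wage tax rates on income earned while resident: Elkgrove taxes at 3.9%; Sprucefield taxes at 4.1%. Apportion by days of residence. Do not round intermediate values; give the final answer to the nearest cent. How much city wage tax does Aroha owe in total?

Elkgrove, January 1 – August 28, 2003: 240 days → $149,500 × 3.9% × 240/365 = $3,833.7534
Sprucefield, August 29 – December 31, 2003: 125 days → $149,500 × 4.1% × 125/365 = $2,099.1438
Total = $5,932.8973

$5,932.90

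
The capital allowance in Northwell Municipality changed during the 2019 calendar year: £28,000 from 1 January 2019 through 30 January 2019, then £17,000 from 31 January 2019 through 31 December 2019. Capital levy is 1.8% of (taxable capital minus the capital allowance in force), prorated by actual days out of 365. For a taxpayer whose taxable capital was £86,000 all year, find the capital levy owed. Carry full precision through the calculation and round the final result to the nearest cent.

1 January – 30 January 2019: 30 days, exemption £28,000 → (£86,000 − £28,000) × 1.8% × 30/365 = £85.8082
31 January – 31 December 2019: 335 days, exemption £17,000 → (£86,000 − £17,000) × 1.8% × 335/365 = £1,139.9178
Total = £1,225.7260

£1,225.73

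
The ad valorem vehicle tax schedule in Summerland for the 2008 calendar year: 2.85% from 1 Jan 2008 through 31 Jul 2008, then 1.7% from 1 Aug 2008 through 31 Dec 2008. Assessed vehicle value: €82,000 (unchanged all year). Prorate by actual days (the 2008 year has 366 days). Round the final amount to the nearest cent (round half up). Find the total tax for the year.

€1,942.80

1 Jan – 31 Jul 2008: 213 days at 2.85% → €82,000 × 2.85% × 213/366 = €1,360.0574
1 Aug – 31 Dec 2008: 153 days at 1.7% → €82,000 × 1.7% × 153/366 = €582.7377
Total = €1,942.7951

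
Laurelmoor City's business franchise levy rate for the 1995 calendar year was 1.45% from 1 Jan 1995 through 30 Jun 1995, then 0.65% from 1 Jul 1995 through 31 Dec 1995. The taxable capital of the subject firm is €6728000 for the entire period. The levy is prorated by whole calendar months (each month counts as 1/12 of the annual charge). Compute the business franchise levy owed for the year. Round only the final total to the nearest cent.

€70644.00

1 Jan – 30 Jun 1995: 6 months at 1.45% → €6728000 × 1.45% × 6/12 = €48778.0000
1 Jul – 31 Dec 1995: 6 months at 0.65% → €6728000 × 0.65% × 6/12 = €21866.0000
Total = €70644.0000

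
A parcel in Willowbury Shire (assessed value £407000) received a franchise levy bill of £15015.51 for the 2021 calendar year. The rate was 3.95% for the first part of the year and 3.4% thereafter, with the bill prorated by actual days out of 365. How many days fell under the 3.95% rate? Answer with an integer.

Let d = days at the first rate; then 365 − d days at the second rate.
£407000 × [3.95%·d + 3.4%·(365−d)] / 365 = £15015.51
Solving gives d = 192, so the new rate took effect on 12 Jul 2021.

192 days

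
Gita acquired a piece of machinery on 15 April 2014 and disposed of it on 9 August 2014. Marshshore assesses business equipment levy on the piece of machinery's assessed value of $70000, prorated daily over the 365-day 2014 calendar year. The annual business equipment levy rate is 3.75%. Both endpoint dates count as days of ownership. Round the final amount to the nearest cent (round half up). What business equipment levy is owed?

$841.44

Days held (15 April – 9 August 2014): 117 out of 365
Tax = $70000 × 3.75% × 117/365 = $841.4384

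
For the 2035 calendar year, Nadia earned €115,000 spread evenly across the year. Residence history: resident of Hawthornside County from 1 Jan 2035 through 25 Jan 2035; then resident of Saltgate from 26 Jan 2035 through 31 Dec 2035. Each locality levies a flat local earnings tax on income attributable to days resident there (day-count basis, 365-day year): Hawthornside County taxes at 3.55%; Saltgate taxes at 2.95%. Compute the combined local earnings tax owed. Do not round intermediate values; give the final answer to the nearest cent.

Hawthornside County, 1 Jan – 25 Jan 2035: 25 days → €115,000 × 3.55% × 25/365 = €279.6233
Saltgate, 26 Jan – 31 Dec 2035: 340 days → €115,000 × 2.95% × 340/365 = €3,160.1370
Total = €3,439.7603

€3,439.76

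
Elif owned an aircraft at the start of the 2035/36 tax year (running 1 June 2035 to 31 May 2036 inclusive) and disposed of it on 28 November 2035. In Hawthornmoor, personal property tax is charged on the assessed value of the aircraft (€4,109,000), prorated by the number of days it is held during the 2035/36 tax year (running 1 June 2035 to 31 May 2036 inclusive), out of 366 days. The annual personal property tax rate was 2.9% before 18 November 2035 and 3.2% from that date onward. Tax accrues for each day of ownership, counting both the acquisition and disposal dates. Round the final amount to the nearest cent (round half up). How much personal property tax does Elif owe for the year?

€59,299.83

1 June – 17 November 2035: 170 days at 2.9% → €4,109,000 × 2.9% × 170/366 = €55,348.0055
18 November – 28 November 2035: 11 days at 3.2% → €4,109,000 × 3.2% × 11/366 = €3,951.8251
Total = €59,299.8306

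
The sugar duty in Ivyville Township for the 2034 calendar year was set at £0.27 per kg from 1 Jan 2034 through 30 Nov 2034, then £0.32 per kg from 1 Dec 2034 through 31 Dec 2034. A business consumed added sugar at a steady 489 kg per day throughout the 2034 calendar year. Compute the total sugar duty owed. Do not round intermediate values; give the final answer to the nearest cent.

£48948.90

1 Jan – 30 Nov 2034: 334 days × 489 kg/day = 163,326 kg at £0.27/kg → £44098.02
1 Dec – 31 Dec 2034: 31 days × 489 kg/day = 15,159 kg at £0.32/kg → £4850.88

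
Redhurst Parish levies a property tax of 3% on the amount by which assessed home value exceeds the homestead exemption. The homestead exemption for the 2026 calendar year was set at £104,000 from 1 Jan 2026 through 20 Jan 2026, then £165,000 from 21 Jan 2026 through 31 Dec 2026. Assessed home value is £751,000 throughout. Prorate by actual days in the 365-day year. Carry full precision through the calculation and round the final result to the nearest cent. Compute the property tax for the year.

1 Jan – 20 Jan 2026: 20 days, exemption £104,000 → (£751,000 − £104,000) × 3% × 20/365 = £1,063.5616
21 Jan – 31 Dec 2026: 345 days, exemption £165,000 → (£751,000 − £165,000) × 3% × 345/365 = £16,616.7123
Total = £17,680.2740

£17,680.27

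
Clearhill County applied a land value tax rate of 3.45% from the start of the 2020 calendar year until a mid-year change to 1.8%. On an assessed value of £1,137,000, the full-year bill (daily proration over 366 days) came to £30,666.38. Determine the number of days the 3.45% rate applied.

199 days

Let d = days at the first rate; then 366 − d days at the second rate.
£1,137,000 × [3.45%·d + 1.8%·(366−d)] / 366 = £30,666.38
Solving gives d = 199, so the new rate took effect on 18 Jul 2020.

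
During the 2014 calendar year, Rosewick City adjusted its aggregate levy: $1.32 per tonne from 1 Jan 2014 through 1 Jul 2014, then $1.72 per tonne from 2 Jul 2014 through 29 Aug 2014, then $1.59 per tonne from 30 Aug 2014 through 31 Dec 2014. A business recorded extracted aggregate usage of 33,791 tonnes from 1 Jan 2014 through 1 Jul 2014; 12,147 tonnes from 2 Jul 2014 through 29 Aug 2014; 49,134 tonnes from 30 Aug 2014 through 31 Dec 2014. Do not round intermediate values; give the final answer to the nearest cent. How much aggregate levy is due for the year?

$143,620.02

1 Jan – 1 Jul 2014: 33,791 tonnes at $1.32/tonne → $44,604.12
2 Jul – 29 Aug 2014: 12,147 tonnes at $1.72/tonne → $20,892.84
30 Aug – 31 Dec 2014: 49,134 tonnes at $1.59/tonne → $78,123.06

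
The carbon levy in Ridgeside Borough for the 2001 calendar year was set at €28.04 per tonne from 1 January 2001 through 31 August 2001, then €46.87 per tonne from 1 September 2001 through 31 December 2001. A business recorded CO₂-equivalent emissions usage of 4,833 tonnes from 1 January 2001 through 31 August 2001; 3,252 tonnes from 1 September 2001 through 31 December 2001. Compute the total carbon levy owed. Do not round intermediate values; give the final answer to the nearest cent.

1 January – 31 August 2001: 4,833 tonnes at €28.04/tonne → €135,517.32
1 September – 31 December 2001: 3,252 tonnes at €46.87/tonne → €152,421.24

€287,938.56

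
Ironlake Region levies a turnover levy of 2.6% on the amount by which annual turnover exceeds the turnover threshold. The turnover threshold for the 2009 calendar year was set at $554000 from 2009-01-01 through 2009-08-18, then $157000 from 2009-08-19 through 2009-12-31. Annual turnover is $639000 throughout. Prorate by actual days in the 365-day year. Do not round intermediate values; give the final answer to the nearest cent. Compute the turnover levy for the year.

2009-01-01 to 2009-08-18: 230 days, exemption $554000 → ($639000 − $554000) × 2.6% × 230/365 = $1392.6027
2009-08-19 to 2009-12-31: 135 days, exemption $157000 → ($639000 − $157000) × 2.6% × 135/365 = $4635.1233
Total = $6027.7260

$6027.73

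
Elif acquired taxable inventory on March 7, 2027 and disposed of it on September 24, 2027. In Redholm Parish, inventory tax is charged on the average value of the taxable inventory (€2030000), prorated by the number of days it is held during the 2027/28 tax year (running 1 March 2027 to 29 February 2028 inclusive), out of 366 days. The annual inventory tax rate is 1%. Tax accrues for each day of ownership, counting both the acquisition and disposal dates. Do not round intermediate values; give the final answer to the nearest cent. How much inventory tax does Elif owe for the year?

Days held (March 7 – September 24, 2027): 202 out of 366
Tax = €2030000 × 1% × 202/366 = €11203.8251

€11203.83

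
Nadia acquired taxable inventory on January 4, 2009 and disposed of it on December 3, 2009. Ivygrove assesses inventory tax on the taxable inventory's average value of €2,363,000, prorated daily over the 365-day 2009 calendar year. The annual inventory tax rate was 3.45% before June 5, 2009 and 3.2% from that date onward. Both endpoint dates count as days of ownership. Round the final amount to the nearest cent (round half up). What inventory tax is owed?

€71,653.93

January 4 – June 4, 2009: 152 days at 3.45% → €2,363,000 × 3.45% × 152/365 = €33,949.5123
June 5 – December 3, 2009: 182 days at 3.2% → €2,363,000 × 3.2% × 182/365 = €37,704.4164
Total = €71,653.9288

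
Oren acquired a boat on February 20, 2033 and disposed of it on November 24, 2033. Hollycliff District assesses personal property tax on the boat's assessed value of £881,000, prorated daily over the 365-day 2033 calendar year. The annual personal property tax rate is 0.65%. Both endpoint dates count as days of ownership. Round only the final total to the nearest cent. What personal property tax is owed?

£4,361.55

Days held (February 20 – November 24, 2033): 278 out of 365
Tax = £881,000 × 0.65% × 278/365 = £4,361.5534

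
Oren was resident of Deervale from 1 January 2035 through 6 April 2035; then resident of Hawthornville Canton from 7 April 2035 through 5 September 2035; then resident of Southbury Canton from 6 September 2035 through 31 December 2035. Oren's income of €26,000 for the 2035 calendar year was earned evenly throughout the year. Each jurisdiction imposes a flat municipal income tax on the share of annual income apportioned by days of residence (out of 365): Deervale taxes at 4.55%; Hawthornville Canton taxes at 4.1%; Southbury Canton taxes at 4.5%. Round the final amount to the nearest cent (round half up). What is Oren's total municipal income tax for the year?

Deervale, 1 January – 6 April 2035: 96 days → €26,000 × 4.55% × 96/365 = €311.1452
Hawthornville Canton, 7 April – 5 September 2035: 152 days → €26,000 × 4.1% × 152/365 = €443.9233
Southbury Canton, 6 September – 31 December 2035: 117 days → €26,000 × 4.5% × 117/365 = €375.0411
Total = €1,130.1096

€1,130.11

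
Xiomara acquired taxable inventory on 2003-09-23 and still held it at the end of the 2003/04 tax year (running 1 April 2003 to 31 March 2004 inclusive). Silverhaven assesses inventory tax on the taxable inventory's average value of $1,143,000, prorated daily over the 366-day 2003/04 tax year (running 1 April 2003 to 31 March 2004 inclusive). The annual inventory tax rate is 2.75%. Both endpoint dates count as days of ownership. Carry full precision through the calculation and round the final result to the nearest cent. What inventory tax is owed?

$16,403.30

Days held (2003-09-23 to 2004-03-31): 191 out of 366
Tax = $1,143,000 × 2.75% × 191/366 = $16,403.2992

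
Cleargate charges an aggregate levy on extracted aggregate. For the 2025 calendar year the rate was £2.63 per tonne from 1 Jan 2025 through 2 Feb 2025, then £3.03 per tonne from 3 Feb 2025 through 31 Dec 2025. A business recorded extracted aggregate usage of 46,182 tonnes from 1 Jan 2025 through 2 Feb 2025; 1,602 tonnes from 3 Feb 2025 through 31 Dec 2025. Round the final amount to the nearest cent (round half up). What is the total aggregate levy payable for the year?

1 Jan – 2 Feb 2025: 46,182 tonnes at £2.63/tonne → £121,458.66
3 Feb – 31 Dec 2025: 1,602 tonnes at £3.03/tonne → £4,854.06

£126,312.72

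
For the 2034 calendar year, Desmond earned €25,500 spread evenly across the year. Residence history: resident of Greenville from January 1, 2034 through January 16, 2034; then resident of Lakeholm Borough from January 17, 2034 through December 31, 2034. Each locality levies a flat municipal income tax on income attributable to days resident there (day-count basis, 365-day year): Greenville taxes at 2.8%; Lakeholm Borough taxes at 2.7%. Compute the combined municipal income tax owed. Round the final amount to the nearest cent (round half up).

€689.62

Greenville, January 1 – January 16, 2034: 16 days → €25,500 × 2.8% × 16/365 = €31.2986
Lakeholm Borough, January 17 – December 31, 2034: 349 days → €25,500 × 2.7% × 349/365 = €658.3192
Total = €689.6178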